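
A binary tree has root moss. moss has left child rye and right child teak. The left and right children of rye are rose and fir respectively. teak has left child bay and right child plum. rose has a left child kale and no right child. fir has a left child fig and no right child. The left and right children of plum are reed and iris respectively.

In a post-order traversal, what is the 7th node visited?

Post-order visits the left subtree, then the right subtree, then the node.
At moss: go left to rye.
  At rye: go left to rose.
    At rose: go left to kale.
      kale is a leaf — visit kale.
    At rose: no right child.
    Visit rose.
  At rye: go right to fir.
    At fir: go left to fig.
      fig is a leaf — visit fig.
    At fir: no right child.
    Visit fir.
  Visit rye.
At moss: go right to teak.
  At teak: go left to bay.
    bay is a leaf — visit bay.
  At teak: go right to plum.
    At plum: go left to reed.
      reed is a leaf — visit reed.
    At plum: go right to iris.
      iris is a leaf — visit iris.
    Visit plum.
  Visit teak.
Visit moss.
Full post-order sequence: kale, rose, fig, fir, rye, bay, reed, iris, plum, teak, moss.

reed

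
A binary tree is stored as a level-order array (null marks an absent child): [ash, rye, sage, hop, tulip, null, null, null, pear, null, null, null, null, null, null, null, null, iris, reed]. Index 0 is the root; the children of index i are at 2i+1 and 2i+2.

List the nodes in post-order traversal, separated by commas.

Post-order visits the left subtree, then the right subtree, then the node.
At ash: go left to rye.
  At rye: go left to hop.
    At hop: no left child.
    At hop: go right to pear.
      At pear: go left to iris.
        iris is a leaf — visit iris.
      At pear: go right to reed.
        reed is a leaf — visit reed.
      Visit pear.
    Visit hop.
  At rye: go right to tulip.
    tulip is a leaf — visit tulip.
  Visit rye.
At ash: go right to sage.
  sage is a leaf — visit sage.
Visit ash.

iris, reed, pear, hop, tulip, rye, sage, ash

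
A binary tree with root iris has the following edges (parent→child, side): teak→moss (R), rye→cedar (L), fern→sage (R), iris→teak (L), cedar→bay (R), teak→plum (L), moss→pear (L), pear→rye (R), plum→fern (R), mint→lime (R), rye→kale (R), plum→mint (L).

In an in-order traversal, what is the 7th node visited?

In-order visits the left subtree, then the node, then the right subtree.
At iris: go left to teak.
  At teak: go left to plum.
    At plum: go left to mint.
      At mint: no left child.
      Visit mint.
      At mint: go right to lime.
        lime is a leaf — visit lime.
    Visit plum.
    At plum: go right to fern.
      At fern: no left child.
      Visit fern.
      At fern: go right to sage.
        sage is a leaf — visit sage.
  Visit teak.
  At teak: go right to moss.
    At moss: go left to pear.
      At pear: no left child.
      Visit pear.
      At pear: go right to rye.
        At rye: go left to cedar.
          At cedar: no left child.
          Visit cedar.
          At cedar: go right to bay.
            bay is a leaf — visit bay.
        Visit rye.
        At rye: go right to kale.
          kale is a leaf — visit kale.
    Visit moss.
    At moss: no right child.
Visit iris.
At iris: no right child.
Full in-order sequence: mint, lime, plum, fern, sage, teak, pear, cedar, bay, rye, kale, moss, iris.

pear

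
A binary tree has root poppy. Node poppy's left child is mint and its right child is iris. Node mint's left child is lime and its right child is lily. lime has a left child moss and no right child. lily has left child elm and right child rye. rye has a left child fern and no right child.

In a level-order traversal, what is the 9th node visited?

fern

Level-order visits nodes level by level from the root, left to right within each level.
Level 0: poppy
Level 1: mint, iris
Level 2: lime, lily
Level 3: moss, elm, rye
Level 4: fern
Full level-order sequence: poppy, mint, iris, lime, lily, moss, elm, rye, fern.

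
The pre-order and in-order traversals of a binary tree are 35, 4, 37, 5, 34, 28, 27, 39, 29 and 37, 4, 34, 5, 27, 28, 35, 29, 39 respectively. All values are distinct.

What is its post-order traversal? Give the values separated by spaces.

The first element of pre-order is the root; it splits in-order into left and right subtrees.
Root 35: left subtree has 6 nodes {37, 4, 34, 5, 27, 28}, right has 2 {29, 39}.
  Root 4: left subtree has 1 node {37}, right has 4 {34, 5, 27, 28}.
    Root 5: left subtree has 1 node {34}, right has 2 {27, 28}.
      Root 28: left subtree has 1 node {27}, right has 0 { }.
  Root 39: left subtree has 1 node {29}, right has 0 { }.

37 34 27 28 5 4 29 39 35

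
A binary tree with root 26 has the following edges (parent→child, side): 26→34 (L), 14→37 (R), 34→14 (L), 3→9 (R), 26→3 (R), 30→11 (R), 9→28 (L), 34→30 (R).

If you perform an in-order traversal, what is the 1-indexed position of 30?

In-order visits the left subtree, then the node, then the right subtree.
At 26: go left to 34.
  At 34: go left to 14.
    At 14: no left child.
    Visit 14.
    At 14: go right to 37.
      37 is a leaf — visit 37.
  Visit 34.
  At 34: go right to 30.
    At 30: no left child.
    Visit 30.
    At 30: go right to 11.
      11 is a leaf — visit 11.
Visit 26.
At 26: go right to 3.
  At 3: no left child.
  Visit 3.
  At 3: go right to 9.
    At 9: go left to 28.
      28 is a leaf — visit 28.
    Visit 9.
    At 9: no right child.
Full in-order sequence: 14, 37, 34, 30, 11, 26, 3, 28, 9.

4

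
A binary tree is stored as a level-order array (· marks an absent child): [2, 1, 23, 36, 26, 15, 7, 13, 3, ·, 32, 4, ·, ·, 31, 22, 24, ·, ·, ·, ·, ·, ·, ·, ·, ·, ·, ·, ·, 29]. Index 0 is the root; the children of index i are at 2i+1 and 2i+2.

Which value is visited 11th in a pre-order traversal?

Pre-order visits the node, then its left subtree, then its right subtree.
Visit 2.
At 2: go left to 1.
  Visit 1.
  At 1: go left to 36.
    Visit 36.
    At 36: go left to 13.
      Visit 13.
      At 13: go left to 22.
        22 is a leaf — visit 22.
      At 13: go right to 24.
        24 is a leaf — visit 24.
    At 36: go right to 3.
      3 is a leaf — visit 3.
  At 1: go right to 26.
    Visit 26.
    At 26: no left child.
    At 26: go right to 32.
      32 is a leaf — visit 32.
At 2: go right to 23.
  Visit 23.
  At 23: go left to 15.
    Visit 15.
    At 15: go left to 4.
      4 is a leaf — visit 4.
    At 15: no right child.
  At 23: go right to 7.
    Visit 7.
    At 7: no left child.
    At 7: go right to 31.
      Visit 31.
      At 31: go left to 29.
        29 is a leaf — visit 29.
      At 31: no right child.
Full pre-order sequence: 2, 1, 36, 13, 22, 24, 3, 26, 32, 23, 15, 4, 7, 31, 29.

15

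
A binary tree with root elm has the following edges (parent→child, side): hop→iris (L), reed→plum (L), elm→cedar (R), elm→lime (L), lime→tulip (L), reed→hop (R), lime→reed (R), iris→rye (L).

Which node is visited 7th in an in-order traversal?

In-order visits the left subtree, then the node, then the right subtree.
At elm: go left to lime.
  At lime: go left to tulip.
    tulip is a leaf — visit tulip.
  Visit lime.
  At lime: go right to reed.
    At reed: go left to plum.
      plum is a leaf — visit plum.
    Visit reed.
    At reed: go right to hop.
      At hop: go left to iris.
        At iris: go left to rye.
          rye is a leaf — visit rye.
        Visit iris.
        At iris: no right child.
      Visit hop.
      At hop: no right child.
Visit elm.
At elm: go right to cedar.
  cedar is a leaf — visit cedar.
Full in-order sequence: tulip, lime, plum, reed, rye, iris, hop, elm, cedar.

hop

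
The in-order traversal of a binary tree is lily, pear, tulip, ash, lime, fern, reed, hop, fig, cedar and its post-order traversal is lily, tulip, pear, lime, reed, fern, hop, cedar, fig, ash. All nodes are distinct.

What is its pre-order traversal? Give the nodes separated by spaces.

ash pear lily tulip fig hop fern lime reed cedar

The last element of post-order is the root; it splits in-order into left and right subtrees.
Root ash: left subtree has 3 nodes {lily, pear, tulip}, right has 6 {lime, fern, reed, hop, fig, cedar}.
  Root pear: left subtree has 1 node {lily}, right has 1 {tulip}.
  Root fig: left subtree has 4 nodes {lime, fern, reed, hop}, right has 1 {cedar}.
    Root hop: left subtree has 3 nodes {lime, fern, reed}, right has 0 { }.
      Root fern: left subtree has 1 node {lime}, right has 1 {reed}.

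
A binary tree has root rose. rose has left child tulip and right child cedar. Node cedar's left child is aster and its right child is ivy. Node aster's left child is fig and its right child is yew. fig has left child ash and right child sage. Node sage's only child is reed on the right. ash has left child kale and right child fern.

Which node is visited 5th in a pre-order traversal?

Pre-order visits the node, then its left subtree, then its right subtree.
Visit rose.
At rose: go left to tulip.
  tulip is a leaf — visit tulip.
At rose: go right to cedar.
  Visit cedar.
  At cedar: go left to aster.
    Visit aster.
    At aster: go left to fig.
      Visit fig.
      At fig: go left to ash.
        Visit ash.
        At ash: go left to kale.
          kale is a leaf — visit kale.
        At ash: go right to fern.
          fern is a leaf — visit fern.
      At fig: go right to sage.
        Visit sage.
        At sage: no left child.
        At sage: go right to reed.
          reed is a leaf — visit reed.
    At aster: go right to yew.
      yew is a leaf — visit yew.
  At cedar: go right to ivy.
    ivy is a leaf — visit ivy.
Full pre-order sequence: rose, tulip, cedar, aster, fig, ash, kale, fern, sage, reed, yew, ivy.

fig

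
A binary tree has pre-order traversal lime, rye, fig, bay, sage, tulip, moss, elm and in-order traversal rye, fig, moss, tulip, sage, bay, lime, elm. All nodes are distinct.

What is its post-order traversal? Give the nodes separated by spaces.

moss tulip sage bay fig rye elm lime

The first element of pre-order is the root; it splits in-order into left and right subtrees.
Root lime: left subtree has 6 nodes {rye, fig, moss, tulip, sage, bay}, right has 1 {elm}.
  Root rye: left subtree has 0 nodes { }, right has 5 {fig, moss, tulip, sage, bay}.
    Root fig: left subtree has 0 nodes { }, right has 4 {moss, tulip, sage, bay}.
      Root bay: left subtree has 3 nodes {moss, tulip, sage}, right has 0 { }.
        Root sage: left subtree has 2 nodes {moss, tulip}, right has 0 { }.
          Root tulip: left subtree has 1 node {moss}, right has 0 { }.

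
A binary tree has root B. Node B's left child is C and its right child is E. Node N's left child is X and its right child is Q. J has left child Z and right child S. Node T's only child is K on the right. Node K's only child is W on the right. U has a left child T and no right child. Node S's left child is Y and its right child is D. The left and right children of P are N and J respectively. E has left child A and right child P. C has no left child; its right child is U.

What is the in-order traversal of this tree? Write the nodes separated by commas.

C, T, K, W, U, B, A, E, X, N, Q, P, Z, J, Y, S, D

In-order visits the left subtree, then the node, then the right subtree.
At B: go left to C.
  At C: no left child.
  Visit C.
  At C: go right to U.
    At U: go left to T.
      At T: no left child.
      Visit T.
      At T: go right to K.
        At K: no left child.
        Visit K.
        At K: go right to W.
          W is a leaf — visit W.
    Visit U.
    At U: no right child.
Visit B.
At B: go right to E.
  At E: go left to A.
    A is a leaf — visit A.
  Visit E.
  At E: go right to P.
    At P: go left to N.
      At N: go left to X.
        X is a leaf — visit X.
      Visit N.
      At N: go right to Q.
        Q is a leaf — visit Q.
    Visit P.
    At P: go right to J.
      At J: go left to Z.
        Z is a leaf — visit Z.
      Visit J.
      At J: go right to S.
        At S: go left to Y.
          Y is a leaf — visit Y.
        Visit S.
        At S: go right to D.
          D is a leaf — visit D.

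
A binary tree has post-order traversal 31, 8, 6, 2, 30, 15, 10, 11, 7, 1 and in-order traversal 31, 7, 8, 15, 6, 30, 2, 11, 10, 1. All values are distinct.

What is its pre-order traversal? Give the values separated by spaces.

1 7 31 11 15 8 30 6 2 10

The last element of post-order is the root; it splits in-order into left and right subtrees.
Root 1: left subtree has 9 nodes {31, 7, 8, 15, 6, 30, 2, 11, 10}, right has 0 { }.
  Root 7: left subtree has 1 node {31}, right has 7 {8, 15, 6, 30, 2, 11, 10}.
    Root 11: left subtree has 5 nodes {8, 15, 6, 30, 2}, right has 1 {10}.
      Root 15: left subtree has 1 node {8}, right has 3 {6, 30, 2}.
        Root 30: left subtree has 1 node {6}, right has 1 {2}.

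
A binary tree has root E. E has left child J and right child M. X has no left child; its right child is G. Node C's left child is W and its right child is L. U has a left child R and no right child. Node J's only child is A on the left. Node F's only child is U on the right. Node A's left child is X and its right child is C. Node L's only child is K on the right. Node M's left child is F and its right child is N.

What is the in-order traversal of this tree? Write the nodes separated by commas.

In-order visits the left subtree, then the node, then the right subtree.
At E: go left to J.
  At J: go left to A.
    At A: go left to X.
      At X: no left child.
      Visit X.
      At X: go right to G.
        G is a leaf — visit G.
    Visit A.
    At A: go right to C.
      At C: go left to W.
        W is a leaf — visit W.
      Visit C.
      At C: go right to L.
        At L: no left child.
        Visit L.
        At L: go right to K.
          K is a leaf — visit K.
  Visit J.
  At J: no right child.
Visit E.
At E: go right to M.
  At M: go left to F.
    At F: no left child.
    Visit F.
    At F: go right to U.
      At U: go left to R.
        R is a leaf — visit R.
      Visit U.
      At U: no right child.
  Visit M.
  At M: go right to N.
    N is a leaf — visit N.

X, G, A, W, C, L, K, J, E, F, R, U, M, N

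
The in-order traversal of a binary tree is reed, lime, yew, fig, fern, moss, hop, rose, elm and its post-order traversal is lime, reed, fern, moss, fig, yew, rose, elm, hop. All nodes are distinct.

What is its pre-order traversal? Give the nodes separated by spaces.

hop yew reed lime fig moss fern elm rose

The last element of post-order is the root; it splits in-order into left and right subtrees.
Root hop: left subtree has 6 nodes {reed, lime, yew, fig, fern, moss}, right has 2 {rose, elm}.
  Root yew: left subtree has 2 nodes {reed, lime}, right has 3 {fig, fern, moss}.
    Root reed: left subtree has 0 nodes { }, right has 1 {lime}.
    Root fig: left subtree has 0 nodes { }, right has 2 {fern, moss}.
      Root moss: left subtree has 1 node {fern}, right has 0 { }.
  Root elm: left subtree has 1 node {rose}, right has 0 { }.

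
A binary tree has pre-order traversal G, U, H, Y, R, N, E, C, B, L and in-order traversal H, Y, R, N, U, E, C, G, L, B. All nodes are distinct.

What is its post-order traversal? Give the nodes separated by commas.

The first element of pre-order is the root; it splits in-order into left and right subtrees.
Root G: left subtree has 7 nodes {H, Y, R, N, U, E, C}, right has 2 {L, B}.
  Root U: left subtree has 4 nodes {H, Y, R, N}, right has 2 {E, C}.
    Root H: left subtree has 0 nodes { }, right has 3 {Y, R, N}.
      Root Y: left subtree has 0 nodes { }, right has 2 {R, N}.
        Root R: left subtree has 0 nodes { }, right has 1 {N}.
    Root E: left subtree has 0 nodes { }, right has 1 {C}.
  Root B: left subtree has 1 node {L}, right has 0 { }.

N, R, Y, H, C, E, U, L, B, G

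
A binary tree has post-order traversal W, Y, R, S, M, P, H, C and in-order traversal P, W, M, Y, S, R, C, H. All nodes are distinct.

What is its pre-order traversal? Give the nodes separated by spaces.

C P M W S Y R H

The last element of post-order is the root; it splits in-order into left and right subtrees.
Root C: left subtree has 6 nodes {P, W, M, Y, S, R}, right has 1 {H}.
  Root P: left subtree has 0 nodes { }, right has 5 {W, M, Y, S, R}.
    Root M: left subtree has 1 node {W}, right has 3 {Y, S, R}.
      Root S: left subtree has 1 node {Y}, right has 1 {R}.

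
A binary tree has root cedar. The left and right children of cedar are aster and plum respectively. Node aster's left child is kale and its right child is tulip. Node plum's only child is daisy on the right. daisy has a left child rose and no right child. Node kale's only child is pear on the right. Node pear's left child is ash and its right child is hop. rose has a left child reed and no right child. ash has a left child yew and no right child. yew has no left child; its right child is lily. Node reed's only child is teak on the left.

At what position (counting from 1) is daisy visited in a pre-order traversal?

11

Pre-order visits the node, then its left subtree, then its right subtree.
Visit cedar.
At cedar: go left to aster.
  Visit aster.
  At aster: go left to kale.
    Visit kale.
    At kale: no left child.
    At kale: go right to pear.
      Visit pear.
      At pear: go left to ash.
        Visit ash.
        At ash: go left to yew.
          Visit yew.
          At yew: no left child.
          At yew: go right to lily.
            lily is a leaf — visit lily.
        At ash: no right child.
      At pear: go right to hop.
        hop is a leaf — visit hop.
  At aster: go right to tulip.
    tulip is a leaf — visit tulip.
At cedar: go right to plum.
  Visit plum.
  At plum: no left child.
  At plum: go right to daisy.
    Visit daisy.
    At daisy: go left to rose.
      Visit rose.
      At rose: go left to reed.
        Visit reed.
        At reed: go left to teak.
          teak is a leaf — visit teak.
        At reed: no right child.
      At rose: no right child.
    At daisy: no right child.
Full pre-order sequence: cedar, aster, kale, pear, ash, yew, lily, hop, tulip, plum, daisy, rose, reed, teak.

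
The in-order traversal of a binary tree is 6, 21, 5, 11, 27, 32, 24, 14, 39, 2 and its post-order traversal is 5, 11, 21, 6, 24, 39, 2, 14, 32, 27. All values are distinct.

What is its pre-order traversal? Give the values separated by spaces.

The last element of post-order is the root; it splits in-order into left and right subtrees.
Root 27: left subtree has 4 nodes {6, 21, 5, 11}, right has 5 {32, 24, 14, 39, 2}.
  Root 6: left subtree has 0 nodes { }, right has 3 {21, 5, 11}.
    Root 21: left subtree has 0 nodes { }, right has 2 {5, 11}.
      Root 11: left subtree has 1 node {5}, right has 0 { }.
  Root 32: left subtree has 0 nodes { }, right has 4 {24, 14, 39, 2}.
    Root 14: left subtree has 1 node {24}, right has 2 {39, 2}.
      Root 2: left subtree has 1 node {39}, right has 0 { }.

27 6 21 11 5 32 14 24 2 39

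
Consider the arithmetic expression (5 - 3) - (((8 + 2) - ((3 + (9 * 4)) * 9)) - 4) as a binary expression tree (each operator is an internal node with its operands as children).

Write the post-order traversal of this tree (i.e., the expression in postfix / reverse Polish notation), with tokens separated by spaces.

5 3 - 8 2 + 3 9 4 * + 9 * - 4 - -

Post-order on an expression tree gives postfix notation: for each operator, emit left operand, right operand, then the operator.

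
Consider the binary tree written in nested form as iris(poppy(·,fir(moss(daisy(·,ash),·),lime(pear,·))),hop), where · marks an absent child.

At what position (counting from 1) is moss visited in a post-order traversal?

3

Post-order visits the left subtree, then the right subtree, then the node.
At iris: go left to poppy.
  At poppy: no left child.
  At poppy: go right to fir.
    At fir: go left to moss.
      At moss: go left to daisy.
        At daisy: no left child.
        At daisy: go right to ash.
          ash is a leaf — visit ash.
        Visit daisy.
      At moss: no right child.
      Visit moss.
    At fir: go right to lime.
      At lime: go left to pear.
        pear is a leaf — visit pear.
      At lime: no right child.
      Visit lime.
    Visit fir.
  Visit poppy.
At iris: go right to hop.
  hop is a leaf — visit hop.
Visit iris.
Full post-order sequence: ash, daisy, moss, pear, lime, fir, poppy, hop, iris.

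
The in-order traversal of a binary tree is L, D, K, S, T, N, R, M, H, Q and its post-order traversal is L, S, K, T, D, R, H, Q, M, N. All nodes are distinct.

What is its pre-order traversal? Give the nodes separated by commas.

N, D, L, T, K, S, M, R, Q, H

The last element of post-order is the root; it splits in-order into left and right subtrees.
Root N: left subtree has 5 nodes {L, D, K, S, T}, right has 4 {R, M, H, Q}.
  Root D: left subtree has 1 node {L}, right has 3 {K, S, T}.
    Root T: left subtree has 2 nodes {K, S}, right has 0 { }.
      Root K: left subtree has 0 nodes { }, right has 1 {S}.
  Root M: left subtree has 1 node {R}, right has 2 {H, Q}.
    Root Q: left subtree has 1 node {H}, right has 0 { }.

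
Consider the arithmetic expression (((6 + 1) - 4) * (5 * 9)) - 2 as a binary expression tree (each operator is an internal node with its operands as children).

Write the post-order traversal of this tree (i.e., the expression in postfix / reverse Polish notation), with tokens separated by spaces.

Post-order on an expression tree gives postfix notation: for each operator, emit left operand, right operand, then the operator.

6 1 + 4 - 5 9 * * 2 -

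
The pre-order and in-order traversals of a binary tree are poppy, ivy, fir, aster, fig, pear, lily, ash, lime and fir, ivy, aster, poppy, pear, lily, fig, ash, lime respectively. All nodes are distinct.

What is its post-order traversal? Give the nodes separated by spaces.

The first element of pre-order is the root; it splits in-order into left and right subtrees.
Root poppy: left subtree has 3 nodes {fir, ivy, aster}, right has 5 {pear, lily, fig, ash, lime}.
  Root ivy: left subtree has 1 node {fir}, right has 1 {aster}.
  Root fig: left subtree has 2 nodes {pear, lily}, right has 2 {ash, lime}.
    Root pear: left subtree has 0 nodes { }, right has 1 {lily}.
    Root ash: left subtree has 0 nodes { }, right has 1 {lime}.

fir aster ivy lily pear lime ash fig poppy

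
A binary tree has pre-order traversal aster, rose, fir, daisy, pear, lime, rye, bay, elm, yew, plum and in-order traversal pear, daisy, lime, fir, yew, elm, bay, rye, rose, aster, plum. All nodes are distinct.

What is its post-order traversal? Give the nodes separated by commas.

The first element of pre-order is the root; it splits in-order into left and right subtrees.
Root aster: left subtree has 9 nodes {pear, daisy, lime, fir, yew, elm, bay, rye, rose}, right has 1 {plum}.
  Root rose: left subtree has 8 nodes {pear, daisy, lime, fir, yew, elm, bay, rye}, right has 0 { }.
    Root fir: left subtree has 3 nodes {pear, daisy, lime}, right has 4 {yew, elm, bay, rye}.
      Root daisy: left subtree has 1 node {pear}, right has 1 {lime}.
      Root rye: left subtree has 3 nodes {yew, elm, bay}, right has 0 { }.
        Root bay: left subtree has 2 nodes {yew, elm}, right has 0 { }.
          Root elm: left subtree has 1 node {yew}, right has 0 { }.

pear, lime, daisy, yew, elm, bay, rye, fir, rose, plum, aster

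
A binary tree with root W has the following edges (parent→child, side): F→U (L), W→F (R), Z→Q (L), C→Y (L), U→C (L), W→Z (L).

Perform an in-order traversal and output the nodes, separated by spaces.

Q Z W Y C U F

In-order visits the left subtree, then the node, then the right subtree.
At W: go left to Z.
  At Z: go left to Q.
    Q is a leaf — visit Q.
  Visit Z.
  At Z: no right child.
Visit W.
At W: go right to F.
  At F: go left to U.
    At U: go left to C.
      At C: go left to Y.
        Y is a leaf — visit Y.
      Visit C.
      At C: no right child.
    Visit U.
    At U: no right child.
  Visit F.
  At F: no right child.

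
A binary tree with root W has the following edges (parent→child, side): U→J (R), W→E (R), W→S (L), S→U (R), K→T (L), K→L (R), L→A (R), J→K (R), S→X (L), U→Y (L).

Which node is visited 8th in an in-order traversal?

In-order visits the left subtree, then the node, then the right subtree.
At W: go left to S.
  At S: go left to X.
    X is a leaf — visit X.
  Visit S.
  At S: go right to U.
    At U: go left to Y.
      Y is a leaf — visit Y.
    Visit U.
    At U: go right to J.
      At J: no left child.
      Visit J.
      At J: go right to K.
        At K: go left to T.
          T is a leaf — visit T.
        Visit K.
        At K: go right to L.
          At L: no left child.
          Visit L.
          At L: go right to A.
            A is a leaf — visit A.
Visit W.
At W: go right to E.
  E is a leaf — visit E.
Full in-order sequence: X, S, Y, U, J, T, K, L, A, W, E.

L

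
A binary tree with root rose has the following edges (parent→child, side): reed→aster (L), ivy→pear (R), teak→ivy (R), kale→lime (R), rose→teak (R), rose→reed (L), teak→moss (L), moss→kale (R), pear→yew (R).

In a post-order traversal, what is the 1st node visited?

aster

Post-order visits the left subtree, then the right subtree, then the node.
At rose: go left to reed.
  At reed: go left to aster.
    aster is a leaf — visit aster.
  At reed: no right child.
  Visit reed.
At rose: go right to teak.
  At teak: go left to moss.
    At moss: no left child.
    At moss: go right to kale.
      At kale: no left child.
      At kale: go right to lime.
        lime is a leaf — visit lime.
      Visit kale.
    Visit moss.
  At teak: go right to ivy.
    At ivy: no left child.
    At ivy: go right to pear.
      At pear: no left child.
      At pear: go right to yew.
        yew is a leaf — visit yew.
      Visit pear.
    Visit ivy.
  Visit teak.
Visit rose.
Full post-order sequence: aster, reed, lime, kale, moss, yew, pear, ivy, teak, rose.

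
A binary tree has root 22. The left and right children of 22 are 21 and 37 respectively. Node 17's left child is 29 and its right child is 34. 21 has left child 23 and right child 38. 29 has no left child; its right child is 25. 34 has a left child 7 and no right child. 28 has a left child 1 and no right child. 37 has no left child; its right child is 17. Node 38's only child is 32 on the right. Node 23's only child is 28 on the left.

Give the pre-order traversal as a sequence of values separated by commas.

Pre-order visits the node, then its left subtree, then its right subtree.
Visit 22.
At 22: go left to 21.
  Visit 21.
  At 21: go left to 23.
    Visit 23.
    At 23: go left to 28.
      Visit 28.
      At 28: go left to 1.
        1 is a leaf — visit 1.
      At 28: no right child.
    At 23: no right child.
  At 21: go right to 38.
    Visit 38.
    At 38: no left child.
    At 38: go right to 32.
      32 is a leaf — visit 32.
At 22: go right to 37.
  Visit 37.
  At 37: no left child.
  At 37: go right to 17.
    Visit 17.
    At 17: go left to 29.
      Visit 29.
      At 29: no left child.
      At 29: go right to 25.
        25 is a leaf — visit 25.
    At 17: go right to 34.
      Visit 34.
      At 34: go left to 7.
        7 is a leaf — visit 7.
      At 34: no right child.

22, 21, 23, 28, 1, 38, 32, 37, 17, 29, 25, 34, 7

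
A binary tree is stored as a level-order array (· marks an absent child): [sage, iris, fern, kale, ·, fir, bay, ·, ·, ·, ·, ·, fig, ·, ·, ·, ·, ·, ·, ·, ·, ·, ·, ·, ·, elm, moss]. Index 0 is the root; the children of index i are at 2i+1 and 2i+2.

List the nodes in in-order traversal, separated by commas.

In-order visits the left subtree, then the node, then the right subtree.
At sage: go left to iris.
  At iris: go left to kale.
    kale is a leaf — visit kale.
  Visit iris.
  At iris: no right child.
Visit sage.
At sage: go right to fern.
  At fern: go left to fir.
    At fir: no left child.
    Visit fir.
    At fir: go right to fig.
      At fig: go left to elm.
        elm is a leaf — visit elm.
      Visit fig.
      At fig: go right to moss.
        moss is a leaf — visit moss.
  Visit fern.
  At fern: go right to bay.
    bay is a leaf — visit bay.

kale, iris, sage, fir, elm, fig, moss, fern, bay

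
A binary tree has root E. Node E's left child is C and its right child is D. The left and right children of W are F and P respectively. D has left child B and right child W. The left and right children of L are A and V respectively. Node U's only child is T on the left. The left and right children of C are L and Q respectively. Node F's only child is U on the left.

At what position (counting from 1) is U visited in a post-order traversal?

Post-order visits the left subtree, then the right subtree, then the node.
At E: go left to C.
  At C: go left to L.
    At L: go left to A.
      A is a leaf — visit A.
    At L: go right to V.
      V is a leaf — visit V.
    Visit L.
  At C: go right to Q.
    Q is a leaf — visit Q.
  Visit C.
At E: go right to D.
  At D: go left to B.
    B is a leaf — visit B.
  At D: go right to W.
    At W: go left to F.
      At F: go left to U.
        At U: go left to T.
          T is a leaf — visit T.
        At U: no right child.
        Visit U.
      At F: no right child.
      Visit F.
    At W: go right to P.
      P is a leaf — visit P.
    Visit W.
  Visit D.
Visit E.
Full post-order sequence: A, V, L, Q, C, B, T, U, F, P, W, D, E.

8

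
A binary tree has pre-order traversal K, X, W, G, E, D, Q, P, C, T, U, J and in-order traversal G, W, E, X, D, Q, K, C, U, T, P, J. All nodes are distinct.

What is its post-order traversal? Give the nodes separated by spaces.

The first element of pre-order is the root; it splits in-order into left and right subtrees.
Root K: left subtree has 6 nodes {G, W, E, X, D, Q}, right has 5 {C, U, T, P, J}.
  Root X: left subtree has 3 nodes {G, W, E}, right has 2 {D, Q}.
    Root W: left subtree has 1 node {G}, right has 1 {E}.
    Root D: left subtree has 0 nodes { }, right has 1 {Q}.
  Root P: left subtree has 3 nodes {C, U, T}, right has 1 {J}.
    Root C: left subtree has 0 nodes { }, right has 2 {U, T}.
      Root T: left subtree has 1 node {U}, right has 0 { }.

G E W Q D X U T C J P K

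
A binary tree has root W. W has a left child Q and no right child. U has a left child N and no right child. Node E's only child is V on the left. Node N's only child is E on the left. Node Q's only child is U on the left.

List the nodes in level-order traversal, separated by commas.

W, Q, U, N, E, V

Level-order visits nodes level by level from the root, left to right within each level.
Level 0: W
Level 1: Q
Level 2: U
Level 3: N
Level 4: E
Level 5: V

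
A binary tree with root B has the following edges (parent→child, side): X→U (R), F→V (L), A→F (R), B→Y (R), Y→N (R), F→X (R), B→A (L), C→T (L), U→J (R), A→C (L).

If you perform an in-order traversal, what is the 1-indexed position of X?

6

In-order visits the left subtree, then the node, then the right subtree.
At B: go left to A.
  At A: go left to C.
    At C: go left to T.
      T is a leaf — visit T.
    Visit C.
    At C: no right child.
  Visit A.
  At A: go right to F.
    At F: go left to V.
      V is a leaf — visit V.
    Visit F.
    At F: go right to X.
      At X: no left child.
      Visit X.
      At X: go right to U.
        At U: no left child.
        Visit U.
        At U: go right to J.
          J is a leaf — visit J.
Visit B.
At B: go right to Y.
  At Y: no left child.
  Visit Y.
  At Y: go right to N.
    N is a leaf — visit N.
Full in-order sequence: T, C, A, V, F, X, U, J, B, Y, N.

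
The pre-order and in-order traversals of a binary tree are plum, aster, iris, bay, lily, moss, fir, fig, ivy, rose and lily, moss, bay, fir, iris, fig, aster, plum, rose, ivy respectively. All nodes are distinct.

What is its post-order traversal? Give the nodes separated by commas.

moss, lily, fir, bay, fig, iris, aster, rose, ivy, plum

The first element of pre-order is the root; it splits in-order into left and right subtrees.
Root plum: left subtree has 7 nodes {lily, moss, bay, fir, iris, fig, aster}, right has 2 {rose, ivy}.
  Root aster: left subtree has 6 nodes {lily, moss, bay, fir, iris, fig}, right has 0 { }.
    Root iris: left subtree has 4 nodes {lily, moss, bay, fir}, right has 1 {fig}.
      Root bay: left subtree has 2 nodes {lily, moss}, right has 1 {fir}.
        Root lily: left subtree has 0 nodes { }, right has 1 {moss}.
  Root ivy: left subtree has 1 node {rose}, right has 0 { }.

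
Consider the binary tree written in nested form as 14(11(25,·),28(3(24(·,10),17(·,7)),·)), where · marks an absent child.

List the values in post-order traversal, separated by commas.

Post-order visits the left subtree, then the right subtree, then the node.
At 14: go left to 11.
  At 11: go left to 25.
    25 is a leaf — visit 25.
  At 11: no right child.
  Visit 11.
At 14: go right to 28.
  At 28: go left to 3.
    At 3: go left to 24.
      At 24: no left child.
      At 24: go right to 10.
        10 is a leaf — visit 10.
      Visit 24.
    At 3: go right to 17.
      At 17: no left child.
      At 17: go right to 7.
        7 is a leaf — visit 7.
      Visit 17.
    Visit 3.
  At 28: no right child.
  Visit 28.
Visit 14.

25, 11, 10, 24, 7, 17, 3, 28, 14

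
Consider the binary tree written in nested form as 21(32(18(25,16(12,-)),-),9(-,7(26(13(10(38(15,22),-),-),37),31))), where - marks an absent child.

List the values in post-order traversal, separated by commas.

Post-order visits the left subtree, then the right subtree, then the node.
At 21: go left to 32.
  At 32: go left to 18.
    At 18: go left to 25.
      25 is a leaf — visit 25.
    At 18: go right to 16.
      At 16: go left to 12.
        12 is a leaf — visit 12.
      At 16: no right child.
      Visit 16.
    Visit 18.
  At 32: no right child.
  Visit 32.
At 21: go right to 9.
  At 9: no left child.
  At 9: go right to 7.
    At 7: go left to 26.
      At 26: go left to 13.
        At 13: go left to 10.
          At 10: go left to 38.
            At 38: go left to 15.
              15 is a leaf — visit 15.
            At 38: go right to 22.
              22 is a leaf — visit 22.
            Visit 38.
          At 10: no right child.
          Visit 10.
        At 13: no right child.
        Visit 13.
      At 26: go right to 37.
        37 is a leaf — visit 37.
      Visit 26.
    At 7: go right to 31.
      31 is a leaf — visit 31.
    Visit 7.
  Visit 9.
Visit 21.

25, 12, 16, 18, 32, 15, 22, 38, 10, 13, 37, 26, 31, 7, 9, 21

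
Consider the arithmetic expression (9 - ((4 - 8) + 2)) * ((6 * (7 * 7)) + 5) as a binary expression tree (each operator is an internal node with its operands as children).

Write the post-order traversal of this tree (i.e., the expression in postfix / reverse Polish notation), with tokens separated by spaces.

Post-order on an expression tree gives postfix notation: for each operator, emit left operand, right operand, then the operator.

9 4 8 - 2 + - 6 7 7 * * 5 + *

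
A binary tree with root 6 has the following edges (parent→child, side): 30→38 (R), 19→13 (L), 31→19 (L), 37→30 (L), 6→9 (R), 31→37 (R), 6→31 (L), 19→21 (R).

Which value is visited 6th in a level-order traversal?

13

Level-order visits nodes level by level from the root, left to right within each level.
Level 0: 6
Level 1: 31, 9
Level 2: 19, 37
Level 3: 13, 21, 30
Level 4: 38
Full level-order sequence: 6, 31, 9, 19, 37, 13, 21, 30, 38.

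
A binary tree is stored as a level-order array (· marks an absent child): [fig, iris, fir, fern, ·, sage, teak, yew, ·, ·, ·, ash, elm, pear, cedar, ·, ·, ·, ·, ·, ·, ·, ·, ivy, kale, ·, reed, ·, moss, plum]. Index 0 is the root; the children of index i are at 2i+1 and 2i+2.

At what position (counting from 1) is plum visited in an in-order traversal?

In-order visits the left subtree, then the node, then the right subtree.
At fig: go left to iris.
  At iris: go left to fern.
    At fern: go left to yew.
      yew is a leaf — visit yew.
    Visit fern.
    At fern: no right child.
  Visit iris.
  At iris: no right child.
Visit fig.
At fig: go right to fir.
  At fir: go left to sage.
    At sage: go left to ash.
      At ash: go left to ivy.
        ivy is a leaf — visit ivy.
      Visit ash.
      At ash: go right to kale.
        kale is a leaf — visit kale.
    Visit sage.
    At sage: go right to elm.
      At elm: no left child.
      Visit elm.
      At elm: go right to reed.
        reed is a leaf — visit reed.
  Visit fir.
  At fir: go right to teak.
    At teak: go left to pear.
      At pear: no left child.
      Visit pear.
      At pear: go right to moss.
        moss is a leaf — visit moss.
    Visit teak.
    At teak: go right to cedar.
      At cedar: go left to plum.
        plum is a leaf — visit plum.
      Visit cedar.
      At cedar: no right child.
Full in-order sequence: yew, fern, iris, fig, ivy, ash, kale, sage, elm, reed, fir, pear, moss, teak, plum, cedar.

15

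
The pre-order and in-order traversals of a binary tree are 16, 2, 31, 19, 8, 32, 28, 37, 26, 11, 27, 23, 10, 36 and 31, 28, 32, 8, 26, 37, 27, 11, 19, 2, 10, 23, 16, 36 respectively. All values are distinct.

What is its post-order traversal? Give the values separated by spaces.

28 32 26 27 11 37 8 19 31 10 23 2 36 16

The first element of pre-order is the root; it splits in-order into left and right subtrees.
Root 16: left subtree has 12 nodes {31, 28, 32, 8, 26, 37, 27, 11, 19, 2, 10, 23}, right has 1 {36}.
  Root 2: left subtree has 9 nodes {31, 28, 32, 8, 26, 37, 27, 11, 19}, right has 2 {10, 23}.
    Root 31: left subtree has 0 nodes { }, right has 8 {28, 32, 8, 26, 37, 27, 11, 19}.
      Root 19: left subtree has 7 nodes {28, 32, 8, 26, 37, 27, 11}, right has 0 { }.
        Root 8: left subtree has 2 nodes {28, 32}, right has 4 {26, 37, 27, 11}.
          Root 32: left subtree has 1 node {28}, right has 0 { }.
          Root 37: left subtree has 1 node {26}, right has 2 {27, 11}.
            Root 11: left subtree has 1 node {27}, right has 0 { }.
    Root 23: left subtree has 1 node {10}, right has 0 { }.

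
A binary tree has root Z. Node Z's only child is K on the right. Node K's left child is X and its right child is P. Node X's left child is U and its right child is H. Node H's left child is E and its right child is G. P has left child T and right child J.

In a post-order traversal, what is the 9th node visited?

Post-order visits the left subtree, then the right subtree, then the node.
At Z: no left child.
At Z: go right to K.
  At K: go left to X.
    At X: go left to U.
      U is a leaf — visit U.
    At X: go right to H.
      At H: go left to E.
        E is a leaf — visit E.
      At H: go right to G.
        G is a leaf — visit G.
      Visit H.
    Visit X.
  At K: go right to P.
    At P: go left to T.
      T is a leaf — visit T.
    At P: go right to J.
      J is a leaf — visit J.
    Visit P.
  Visit K.
Visit Z.
Full post-order sequence: U, E, G, H, X, T, J, P, K, Z.

K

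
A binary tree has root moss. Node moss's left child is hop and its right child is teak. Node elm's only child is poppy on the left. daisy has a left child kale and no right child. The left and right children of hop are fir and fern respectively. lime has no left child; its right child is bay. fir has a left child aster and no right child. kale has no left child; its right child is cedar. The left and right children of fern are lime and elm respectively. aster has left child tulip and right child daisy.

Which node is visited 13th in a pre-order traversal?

poppy

Pre-order visits the node, then its left subtree, then its right subtree.
Visit moss.
At moss: go left to hop.
  Visit hop.
  At hop: go left to fir.
    Visit fir.
    At fir: go left to aster.
      Visit aster.
      At aster: go left to tulip.
        tulip is a leaf — visit tulip.
      At aster: go right to daisy.
        Visit daisy.
        At daisy: go left to kale.
          Visit kale.
          At kale: no left child.
          At kale: go right to cedar.
            cedar is a leaf — visit cedar.
        At daisy: no right child.
    At fir: no right child.
  At hop: go right to fern.
    Visit fern.
    At fern: go left to lime.
      Visit lime.
      At lime: no left child.
      At lime: go right to bay.
        bay is a leaf — visit bay.
    At fern: go right to elm.
      Visit elm.
      At elm: go left to poppy.
        poppy is a leaf — visit poppy.
      At elm: no right child.
At moss: go right to teak.
  teak is a leaf — visit teak.
Full pre-order sequence: moss, hop, fir, aster, tulip, daisy, kale, cedar, fern, lime, bay, elm, poppy, teak.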